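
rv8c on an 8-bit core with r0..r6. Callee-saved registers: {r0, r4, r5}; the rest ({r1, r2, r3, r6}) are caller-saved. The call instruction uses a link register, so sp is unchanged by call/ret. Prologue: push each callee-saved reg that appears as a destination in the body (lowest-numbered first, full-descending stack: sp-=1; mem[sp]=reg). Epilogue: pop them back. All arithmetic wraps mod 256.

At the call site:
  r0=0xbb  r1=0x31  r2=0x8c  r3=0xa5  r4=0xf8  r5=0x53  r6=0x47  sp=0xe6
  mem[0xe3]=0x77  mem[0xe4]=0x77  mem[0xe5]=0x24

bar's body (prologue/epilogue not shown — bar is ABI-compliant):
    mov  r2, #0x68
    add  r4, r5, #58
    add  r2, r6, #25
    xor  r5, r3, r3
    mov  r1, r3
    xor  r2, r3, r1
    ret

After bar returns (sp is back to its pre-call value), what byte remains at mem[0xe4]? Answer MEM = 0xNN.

prologue: push r4 -> mem[0xe5]=0xf8, sp=0xe5
prologue: push r5 -> mem[0xe4]=0x53, sp=0xe4
body[0] mov  r2, #0x68 -> r2=0x68
body[1] add  r4, r5, #58 -> r4=0x8d
body[2] add  r2, r6, #25 -> r2=0x60
body[3] xor  r5, r3, r3 -> r5=0x00
body[4] mov  r1, r3 -> r1=0xa5
body[5] xor  r2, r3, r1 -> r2=0x00
epilogue: pop r5=0x53, sp=0xe5
epilogue: pop r4=0xf8, sp=0xe6
prologue pushed ['r4', 'r5'] at ['0xe5', '0xe4']

MEM = 0x53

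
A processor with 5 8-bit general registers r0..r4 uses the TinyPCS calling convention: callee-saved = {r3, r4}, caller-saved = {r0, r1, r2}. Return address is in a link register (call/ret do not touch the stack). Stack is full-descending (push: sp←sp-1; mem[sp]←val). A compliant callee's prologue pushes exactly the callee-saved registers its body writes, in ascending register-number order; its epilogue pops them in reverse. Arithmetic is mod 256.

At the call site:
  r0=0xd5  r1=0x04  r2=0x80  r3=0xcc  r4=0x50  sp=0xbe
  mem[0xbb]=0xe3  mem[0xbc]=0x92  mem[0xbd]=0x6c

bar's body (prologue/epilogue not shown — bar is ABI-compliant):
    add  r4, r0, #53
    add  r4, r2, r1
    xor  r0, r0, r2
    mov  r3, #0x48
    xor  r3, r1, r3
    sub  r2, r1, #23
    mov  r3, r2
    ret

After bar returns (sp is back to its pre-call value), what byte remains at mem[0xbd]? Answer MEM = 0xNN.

MEM = 0xcc

prologue: push r3 → mem[0xbd]=0xcc, sp=0xbd
prologue: push r4 → mem[0xbc]=0x50, sp=0xbc
body[0] add  r4, r0, #53 → r4=0x0a
body[1] add  r4, r2, r1 → r4=0x84
body[2] xor  r0, r0, r2 → r0=0x55
body[3] mov  r3, #0x48 → r3=0x48
body[4] xor  r3, r1, r3 → r3=0x4c
body[5] sub  r2, r1, #23 → r2=0xed
body[6] mov  r3, r2 → r3=0xed
epilogue: pop r4=0x50, sp=0xbd
epilogue: pop r3=0xcc, sp=0xbe
prologue pushed ['r3', 'r4'] at ['0xbd', '0xbc']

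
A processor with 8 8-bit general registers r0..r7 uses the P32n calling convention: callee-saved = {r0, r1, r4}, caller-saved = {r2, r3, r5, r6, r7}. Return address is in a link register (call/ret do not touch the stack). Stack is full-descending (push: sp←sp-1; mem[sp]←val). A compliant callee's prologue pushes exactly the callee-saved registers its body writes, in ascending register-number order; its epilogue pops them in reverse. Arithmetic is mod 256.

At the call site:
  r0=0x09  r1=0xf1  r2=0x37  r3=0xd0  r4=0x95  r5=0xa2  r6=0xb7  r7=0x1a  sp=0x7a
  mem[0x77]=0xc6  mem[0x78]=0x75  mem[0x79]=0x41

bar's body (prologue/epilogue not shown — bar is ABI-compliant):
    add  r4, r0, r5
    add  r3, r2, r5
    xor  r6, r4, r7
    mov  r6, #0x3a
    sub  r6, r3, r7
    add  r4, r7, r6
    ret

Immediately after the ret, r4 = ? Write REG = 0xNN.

prologue: push r4 -> mem[0x79]=0x95, sp=0x79
body[0] add  r4, r0, r5 -> r4=0xab
body[1] add  r3, r2, r5 -> r3=0xd9
body[2] xor  r6, r4, r7 -> r6=0xb1
body[3] mov  r6, #0x3a -> r6=0x3a
body[4] sub  r6, r3, r7 -> r6=0xbf
body[5] add  r4, r7, r6 -> r4=0xd9
epilogue: pop r4=0x95, sp=0x7a
r4 is callee-saved -> restored

REG = 0x95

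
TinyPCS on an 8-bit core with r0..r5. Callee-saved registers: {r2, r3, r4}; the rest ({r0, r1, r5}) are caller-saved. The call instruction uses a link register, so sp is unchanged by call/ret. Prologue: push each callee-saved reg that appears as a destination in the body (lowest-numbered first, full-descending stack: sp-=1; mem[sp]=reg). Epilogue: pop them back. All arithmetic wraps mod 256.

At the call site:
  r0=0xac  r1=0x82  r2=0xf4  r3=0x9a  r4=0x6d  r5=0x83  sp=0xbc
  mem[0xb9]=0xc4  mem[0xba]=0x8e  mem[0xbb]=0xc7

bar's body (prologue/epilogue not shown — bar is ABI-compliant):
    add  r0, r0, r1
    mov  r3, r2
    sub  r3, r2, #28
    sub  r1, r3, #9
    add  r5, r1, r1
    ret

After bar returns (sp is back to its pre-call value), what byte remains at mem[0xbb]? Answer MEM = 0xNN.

MEM = 0x9a

prologue: push r3 → mem[0xbb]=0x9a, sp=0xbb
body[0] add  r0, r0, r1 → r0=0x2e
body[1] mov  r3, r2 → r3=0xf4
body[2] sub  r3, r2, #28 → r3=0xd8
body[3] sub  r1, r3, #9 → r1=0xcf
body[4] add  r5, r1, r1 → r5=0x9e
epilogue: pop r3=0x9a, sp=0xbc
prologue pushed ['r3'] at ['0xbb']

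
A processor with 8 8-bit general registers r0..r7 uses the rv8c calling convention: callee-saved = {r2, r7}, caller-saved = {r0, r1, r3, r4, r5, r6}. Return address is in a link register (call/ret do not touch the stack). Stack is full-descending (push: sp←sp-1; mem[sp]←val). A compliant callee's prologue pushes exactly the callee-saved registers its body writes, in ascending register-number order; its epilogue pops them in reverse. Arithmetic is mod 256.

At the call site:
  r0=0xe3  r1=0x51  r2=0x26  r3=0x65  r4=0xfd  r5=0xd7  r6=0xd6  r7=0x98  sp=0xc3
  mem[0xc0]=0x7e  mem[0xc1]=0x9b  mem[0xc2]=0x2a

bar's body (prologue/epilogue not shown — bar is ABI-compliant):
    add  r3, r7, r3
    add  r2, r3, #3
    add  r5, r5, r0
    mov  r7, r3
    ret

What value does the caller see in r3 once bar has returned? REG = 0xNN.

REG = 0xfd

prologue: push r2 -> mem[0xc2]=0x26, sp=0xc2
prologue: push r7 -> mem[0xc1]=0x98, sp=0xc1
body[0] add  r3, r7, r3 -> r3=0xfd
body[1] add  r2, r3, #3 -> r2=0x00
body[2] add  r5, r5, r0 -> r5=0xba
body[3] mov  r7, r3 -> r7=0xfd
epilogue: pop r7=0x98, sp=0xc2
epilogue: pop r2=0x26, sp=0xc3
r3 is caller-saved -> body value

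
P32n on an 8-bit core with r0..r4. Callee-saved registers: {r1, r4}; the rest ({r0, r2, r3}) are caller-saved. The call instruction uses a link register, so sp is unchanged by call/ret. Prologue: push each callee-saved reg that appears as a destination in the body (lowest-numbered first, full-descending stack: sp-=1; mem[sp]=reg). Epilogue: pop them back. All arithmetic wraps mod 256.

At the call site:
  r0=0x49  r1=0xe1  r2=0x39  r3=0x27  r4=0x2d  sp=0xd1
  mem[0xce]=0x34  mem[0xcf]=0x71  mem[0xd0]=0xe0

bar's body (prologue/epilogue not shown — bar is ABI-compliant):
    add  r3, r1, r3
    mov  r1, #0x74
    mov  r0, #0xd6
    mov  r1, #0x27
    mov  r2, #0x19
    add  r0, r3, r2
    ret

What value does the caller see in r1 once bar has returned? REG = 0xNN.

prologue: push r1 → mem[0xd0]=0xe1, sp=0xd0
body[0] add  r3, r1, r3 → r3=0x08
body[1] mov  r1, #0x74 → r1=0x74
body[2] mov  r0, #0xd6 → r0=0xd6
body[3] mov  r1, #0x27 → r1=0x27
body[4] mov  r2, #0x19 → r2=0x19
body[5] add  r0, r3, r2 → r0=0x21
epilogue: pop r1=0xe1, sp=0xd1
r1 is callee-saved → restored

REG = 0xe1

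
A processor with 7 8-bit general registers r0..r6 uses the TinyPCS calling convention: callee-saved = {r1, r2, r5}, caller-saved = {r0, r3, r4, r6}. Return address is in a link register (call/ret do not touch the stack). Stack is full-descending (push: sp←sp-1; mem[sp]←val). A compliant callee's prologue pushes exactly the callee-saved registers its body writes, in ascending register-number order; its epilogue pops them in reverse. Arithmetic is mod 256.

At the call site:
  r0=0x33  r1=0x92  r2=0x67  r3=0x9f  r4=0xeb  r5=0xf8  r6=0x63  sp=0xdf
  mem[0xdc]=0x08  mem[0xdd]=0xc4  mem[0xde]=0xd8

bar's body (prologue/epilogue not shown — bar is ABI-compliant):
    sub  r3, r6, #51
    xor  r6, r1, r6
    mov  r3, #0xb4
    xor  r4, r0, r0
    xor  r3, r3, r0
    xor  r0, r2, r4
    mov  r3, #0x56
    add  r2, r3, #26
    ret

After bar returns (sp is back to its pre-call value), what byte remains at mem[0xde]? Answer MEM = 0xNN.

prologue: push r2 → mem[0xde]=0x67, sp=0xde
body[0] sub  r3, r6, #51 → r3=0x30
body[1] xor  r6, r1, r6 → r6=0xf1
body[2] mov  r3, #0xb4 → r3=0xb4
body[3] xor  r4, r0, r0 → r4=0x00
body[4] xor  r3, r3, r0 → r3=0x87
body[5] xor  r0, r2, r4 → r0=0x67
body[6] mov  r3, #0x56 → r3=0x56
body[7] add  r2, r3, #26 → r2=0x70
epilogue: pop r2=0x67, sp=0xdf
prologue pushed ['r2'] at ['0xde']

MEM = 0x67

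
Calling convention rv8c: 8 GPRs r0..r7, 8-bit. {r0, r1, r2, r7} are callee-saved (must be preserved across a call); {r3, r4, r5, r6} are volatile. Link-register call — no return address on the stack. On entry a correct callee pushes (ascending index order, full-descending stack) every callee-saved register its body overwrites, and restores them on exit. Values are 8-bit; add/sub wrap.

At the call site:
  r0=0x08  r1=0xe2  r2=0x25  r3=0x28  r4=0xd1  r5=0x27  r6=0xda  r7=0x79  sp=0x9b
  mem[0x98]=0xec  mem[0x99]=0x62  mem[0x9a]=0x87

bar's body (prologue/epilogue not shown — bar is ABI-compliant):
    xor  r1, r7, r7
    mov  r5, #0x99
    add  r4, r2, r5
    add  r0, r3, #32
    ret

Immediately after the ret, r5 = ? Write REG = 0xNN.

prologue: push r0 → mem[0x9a]=0x08, sp=0x9a
prologue: push r1 → mem[0x99]=0xe2, sp=0x99
body[0] xor  r1, r7, r7 → r1=0x00
body[1] mov  r5, #0x99 → r5=0x99
body[2] add  r4, r2, r5 → r4=0xbe
body[3] add  r0, r3, #32 → r0=0x48
epilogue: pop r1=0xe2, sp=0x9a
epilogue: pop r0=0x08, sp=0x9b
r5 is caller-saved → body value

REG = 0x99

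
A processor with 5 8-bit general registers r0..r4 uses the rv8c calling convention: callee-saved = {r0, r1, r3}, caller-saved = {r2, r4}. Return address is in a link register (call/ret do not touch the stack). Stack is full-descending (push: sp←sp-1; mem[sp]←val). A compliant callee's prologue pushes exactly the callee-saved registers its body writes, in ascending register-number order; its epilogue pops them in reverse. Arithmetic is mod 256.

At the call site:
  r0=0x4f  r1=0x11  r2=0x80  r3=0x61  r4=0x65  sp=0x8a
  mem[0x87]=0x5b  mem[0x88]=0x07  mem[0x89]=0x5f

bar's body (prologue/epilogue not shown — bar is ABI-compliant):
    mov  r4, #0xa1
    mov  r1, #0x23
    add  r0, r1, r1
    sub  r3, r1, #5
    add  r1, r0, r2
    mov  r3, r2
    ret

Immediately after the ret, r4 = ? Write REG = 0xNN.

prologue: push r0 → mem[0x89]=0x4f, sp=0x89
prologue: push r1 → mem[0x88]=0x11, sp=0x88
prologue: push r3 → mem[0x87]=0x61, sp=0x87
body[0] mov  r4, #0xa1 → r4=0xa1
body[1] mov  r1, #0x23 → r1=0x23
body[2] add  r0, r1, r1 → r0=0x46
body[3] sub  r3, r1, #5 → r3=0x1e
body[4] add  r1, r0, r2 → r1=0xc6
body[5] mov  r3, r2 → r3=0x80
epilogue: pop r3=0x61, sp=0x88
epilogue: pop r1=0x11, sp=0x89
epilogue: pop r0=0x4f, sp=0x8a
r4 is caller-saved → body value

REG = 0xa1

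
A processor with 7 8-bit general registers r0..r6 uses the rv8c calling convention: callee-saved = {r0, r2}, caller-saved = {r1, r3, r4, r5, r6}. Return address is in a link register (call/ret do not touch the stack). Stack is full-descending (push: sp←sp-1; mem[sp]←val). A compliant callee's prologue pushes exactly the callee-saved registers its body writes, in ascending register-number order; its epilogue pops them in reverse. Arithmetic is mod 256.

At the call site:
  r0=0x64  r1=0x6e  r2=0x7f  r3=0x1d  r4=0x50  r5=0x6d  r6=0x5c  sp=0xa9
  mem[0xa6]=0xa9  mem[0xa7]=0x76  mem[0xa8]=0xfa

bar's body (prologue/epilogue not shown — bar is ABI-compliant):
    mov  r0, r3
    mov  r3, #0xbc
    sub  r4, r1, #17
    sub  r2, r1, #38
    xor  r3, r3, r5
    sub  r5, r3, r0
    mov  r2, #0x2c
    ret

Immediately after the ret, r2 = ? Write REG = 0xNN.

prologue: push r0 → mem[0xa8]=0x64, sp=0xa8
prologue: push r2 → mem[0xa7]=0x7f, sp=0xa7
body[0] mov  r0, r3 → r0=0x1d
body[1] mov  r3, #0xbc → r3=0xbc
body[2] sub  r4, r1, #17 → r4=0x5d
body[3] sub  r2, r1, #38 → r2=0x48
body[4] xor  r3, r3, r5 → r3=0xd1
body[5] sub  r5, r3, r0 → r5=0xb4
body[6] mov  r2, #0x2c → r2=0x2c
epilogue: pop r2=0x7f, sp=0xa8
epilogue: pop r0=0x64, sp=0xa9
r2 is callee-saved → restored

REG = 0x7f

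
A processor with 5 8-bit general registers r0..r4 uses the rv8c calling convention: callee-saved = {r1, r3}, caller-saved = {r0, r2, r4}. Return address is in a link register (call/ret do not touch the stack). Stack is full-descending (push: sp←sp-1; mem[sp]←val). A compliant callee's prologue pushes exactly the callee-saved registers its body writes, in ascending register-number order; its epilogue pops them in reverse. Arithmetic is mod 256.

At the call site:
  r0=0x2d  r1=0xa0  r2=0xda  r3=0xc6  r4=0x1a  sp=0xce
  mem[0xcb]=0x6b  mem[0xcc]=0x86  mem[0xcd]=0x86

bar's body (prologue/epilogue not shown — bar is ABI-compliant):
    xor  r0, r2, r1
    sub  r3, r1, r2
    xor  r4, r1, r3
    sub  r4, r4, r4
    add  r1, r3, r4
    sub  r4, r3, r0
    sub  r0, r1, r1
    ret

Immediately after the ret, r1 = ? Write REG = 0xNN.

REG = 0xa0

prologue: push r1 -> mem[0xcd]=0xa0, sp=0xcd
prologue: push r3 -> mem[0xcc]=0xc6, sp=0xcc
body[0] xor  r0, r2, r1 -> r0=0x7a
body[1] sub  r3, r1, r2 -> r3=0xc6
body[2] xor  r4, r1, r3 -> r4=0x66
body[3] sub  r4, r4, r4 -> r4=0x00
body[4] add  r1, r3, r4 -> r1=0xc6
body[5] sub  r4, r3, r0 -> r4=0x4c
body[6] sub  r0, r1, r1 -> r0=0x00
epilogue: pop r3=0xc6, sp=0xcd
epilogue: pop r1=0xa0, sp=0xce
r1 is callee-saved -> restored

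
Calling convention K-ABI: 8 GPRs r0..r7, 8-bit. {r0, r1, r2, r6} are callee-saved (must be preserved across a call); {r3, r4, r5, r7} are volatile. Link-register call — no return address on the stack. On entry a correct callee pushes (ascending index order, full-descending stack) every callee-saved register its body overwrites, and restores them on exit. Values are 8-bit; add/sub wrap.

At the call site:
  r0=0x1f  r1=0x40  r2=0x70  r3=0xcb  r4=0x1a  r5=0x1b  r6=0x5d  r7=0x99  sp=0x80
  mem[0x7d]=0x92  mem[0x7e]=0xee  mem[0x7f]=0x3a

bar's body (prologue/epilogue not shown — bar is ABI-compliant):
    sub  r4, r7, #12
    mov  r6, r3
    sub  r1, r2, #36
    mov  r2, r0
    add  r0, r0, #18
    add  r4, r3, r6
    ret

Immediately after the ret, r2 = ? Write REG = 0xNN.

REG = 0x70

prologue: push r0 → mem[0x7f]=0x1f, sp=0x7f
prologue: push r1 → mem[0x7e]=0x40, sp=0x7e
prologue: push r2 → mem[0x7d]=0x70, sp=0x7d
prologue: push r6 → mem[0x7c]=0x5d, sp=0x7c
body[0] sub  r4, r7, #12 → r4=0x8d
body[1] mov  r6, r3 → r6=0xcb
body[2] sub  r1, r2, #36 → r1=0x4c
body[3] mov  r2, r0 → r2=0x1f
body[4] add  r0, r0, #18 → r0=0x31
body[5] add  r4, r3, r6 → r4=0x96
epilogue: pop r6=0x5d, sp=0x7d
epilogue: pop r2=0x70, sp=0x7e
epilogue: pop r1=0x40, sp=0x7f
epilogue: pop r0=0x1f, sp=0x80
r2 is callee-saved → restored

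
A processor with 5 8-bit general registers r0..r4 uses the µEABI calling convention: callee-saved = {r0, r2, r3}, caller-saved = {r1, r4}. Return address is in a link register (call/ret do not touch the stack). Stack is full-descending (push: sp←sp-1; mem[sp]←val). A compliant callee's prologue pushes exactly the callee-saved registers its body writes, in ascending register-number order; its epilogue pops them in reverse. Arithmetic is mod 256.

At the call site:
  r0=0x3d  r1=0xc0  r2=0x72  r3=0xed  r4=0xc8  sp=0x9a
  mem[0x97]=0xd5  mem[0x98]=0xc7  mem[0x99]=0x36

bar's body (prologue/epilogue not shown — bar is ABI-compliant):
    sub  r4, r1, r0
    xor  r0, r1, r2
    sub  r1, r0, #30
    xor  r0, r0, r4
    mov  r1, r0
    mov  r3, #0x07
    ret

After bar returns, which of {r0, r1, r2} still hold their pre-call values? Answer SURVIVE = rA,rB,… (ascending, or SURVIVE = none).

prologue: push r0 -> mem[0x99]=0x3d, sp=0x99
prologue: push r3 -> mem[0x98]=0xed, sp=0x98
body[0] sub  r4, r1, r0 -> r4=0x83
body[1] xor  r0, r1, r2 -> r0=0xb2
body[2] sub  r1, r0, #30 -> r1=0x94
body[3] xor  r0, r0, r4 -> r0=0x31
body[4] mov  r1, r0 -> r1=0x31
body[5] mov  r3, #0x07 -> r3=0x07
epilogue: pop r3=0xed, sp=0x99
epilogue: pop r0=0x3d, sp=0x9a
r0: callee-saved, written=True
r1: caller-saved, written=True
r2: callee-saved, written=False

SURVIVE = r0,r2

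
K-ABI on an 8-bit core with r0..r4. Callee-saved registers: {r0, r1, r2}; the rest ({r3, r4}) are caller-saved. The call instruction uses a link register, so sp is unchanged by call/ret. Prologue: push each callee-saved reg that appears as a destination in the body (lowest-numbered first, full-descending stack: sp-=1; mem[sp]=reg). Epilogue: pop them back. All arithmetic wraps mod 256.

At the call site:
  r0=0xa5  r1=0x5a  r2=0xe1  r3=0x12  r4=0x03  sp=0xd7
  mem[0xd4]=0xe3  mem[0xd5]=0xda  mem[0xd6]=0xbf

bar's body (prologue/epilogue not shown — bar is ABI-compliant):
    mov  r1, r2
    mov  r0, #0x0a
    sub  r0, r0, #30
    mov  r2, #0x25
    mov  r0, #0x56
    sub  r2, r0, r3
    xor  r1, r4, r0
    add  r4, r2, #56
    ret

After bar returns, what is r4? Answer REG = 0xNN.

prologue: push r0 -> mem[0xd6]=0xa5, sp=0xd6
prologue: push r1 -> mem[0xd5]=0x5a, sp=0xd5
prologue: push r2 -> mem[0xd4]=0xe1, sp=0xd4
body[0] mov  r1, r2 -> r1=0xe1
body[1] mov  r0, #0x0a -> r0=0x0a
body[2] sub  r0, r0, #30 -> r0=0xec
body[3] mov  r2, #0x25 -> r2=0x25
body[4] mov  r0, #0x56 -> r0=0x56
body[5] sub  r2, r0, r3 -> r2=0x44
body[6] xor  r1, r4, r0 -> r1=0x55
body[7] add  r4, r2, #56 -> r4=0x7c
epilogue: pop r2=0xe1, sp=0xd5
epilogue: pop r1=0x5a, sp=0xd6
epilogue: pop r0=0xa5, sp=0xd7
r4 is caller-saved -> body value

REG = 0x7c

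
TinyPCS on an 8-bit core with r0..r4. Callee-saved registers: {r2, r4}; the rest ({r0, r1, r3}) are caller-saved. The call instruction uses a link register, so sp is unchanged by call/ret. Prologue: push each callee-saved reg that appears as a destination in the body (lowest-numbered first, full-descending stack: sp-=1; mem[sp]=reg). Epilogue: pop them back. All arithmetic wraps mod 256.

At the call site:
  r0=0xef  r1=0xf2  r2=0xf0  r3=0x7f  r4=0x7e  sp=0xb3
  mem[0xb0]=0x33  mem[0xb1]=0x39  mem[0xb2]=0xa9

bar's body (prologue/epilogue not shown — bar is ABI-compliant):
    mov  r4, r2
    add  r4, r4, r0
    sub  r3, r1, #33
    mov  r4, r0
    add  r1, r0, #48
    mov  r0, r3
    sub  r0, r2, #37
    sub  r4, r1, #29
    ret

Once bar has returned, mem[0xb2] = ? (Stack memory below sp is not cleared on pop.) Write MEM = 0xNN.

MEM = 0x7e

prologue: push r4 -> mem[0xb2]=0x7e, sp=0xb2
body[0] mov  r4, r2 -> r4=0xf0
body[1] add  r4, r4, r0 -> r4=0xdf
body[2] sub  r3, r1, #33 -> r3=0xd1
body[3] mov  r4, r0 -> r4=0xef
body[4] add  r1, r0, #48 -> r1=0x1f
body[5] mov  r0, r3 -> r0=0xd1
body[6] sub  r0, r2, #37 -> r0=0xcb
body[7] sub  r4, r1, #29 -> r4=0x02
epilogue: pop r4=0x7e, sp=0xb3
prologue pushed ['r4'] at ['0xb2']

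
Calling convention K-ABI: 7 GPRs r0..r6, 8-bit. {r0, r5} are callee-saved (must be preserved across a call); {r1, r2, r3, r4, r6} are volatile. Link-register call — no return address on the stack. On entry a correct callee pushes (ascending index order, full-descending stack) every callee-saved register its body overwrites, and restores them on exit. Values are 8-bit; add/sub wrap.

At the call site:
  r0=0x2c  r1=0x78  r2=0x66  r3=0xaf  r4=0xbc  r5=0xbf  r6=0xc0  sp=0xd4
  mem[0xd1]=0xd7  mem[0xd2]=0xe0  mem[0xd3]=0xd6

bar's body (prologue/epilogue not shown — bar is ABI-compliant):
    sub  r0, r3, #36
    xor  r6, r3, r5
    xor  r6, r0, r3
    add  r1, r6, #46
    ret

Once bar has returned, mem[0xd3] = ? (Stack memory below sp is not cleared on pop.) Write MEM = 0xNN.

MEM = 0x2c

prologue: push r0 -> mem[0xd3]=0x2c, sp=0xd3
body[0] sub  r0, r3, #36 -> r0=0x8b
body[1] xor  r6, r3, r5 -> r6=0x10
body[2] xor  r6, r0, r3 -> r6=0x24
body[3] add  r1, r6, #46 -> r1=0x52
epilogue: pop r0=0x2c, sp=0xd4
prologue pushed ['r0'] at ['0xd3']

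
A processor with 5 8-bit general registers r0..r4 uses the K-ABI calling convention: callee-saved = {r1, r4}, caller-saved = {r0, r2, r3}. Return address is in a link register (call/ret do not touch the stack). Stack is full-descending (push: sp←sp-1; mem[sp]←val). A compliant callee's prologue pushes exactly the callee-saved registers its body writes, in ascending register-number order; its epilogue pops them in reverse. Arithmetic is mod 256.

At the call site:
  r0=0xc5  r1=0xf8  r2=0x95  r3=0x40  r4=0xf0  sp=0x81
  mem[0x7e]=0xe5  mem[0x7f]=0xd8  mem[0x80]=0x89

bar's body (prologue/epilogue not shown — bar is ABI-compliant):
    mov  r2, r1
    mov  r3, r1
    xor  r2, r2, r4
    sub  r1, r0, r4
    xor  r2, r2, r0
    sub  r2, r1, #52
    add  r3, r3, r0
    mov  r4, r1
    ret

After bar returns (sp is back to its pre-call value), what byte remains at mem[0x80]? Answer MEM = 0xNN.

MEM = 0xf8

prologue: push r1 → mem[0x80]=0xf8, sp=0x80
prologue: push r4 → mem[0x7f]=0xf0, sp=0x7f
body[0] mov  r2, r1 → r2=0xf8
body[1] mov  r3, r1 → r3=0xf8
body[2] xor  r2, r2, r4 → r2=0x08
body[3] sub  r1, r0, r4 → r1=0xd5
body[4] xor  r2, r2, r0 → r2=0xcd
body[5] sub  r2, r1, #52 → r2=0xa1
body[6] add  r3, r3, r0 → r3=0xbd
body[7] mov  r4, r1 → r4=0xd5
epilogue: pop r4=0xf0, sp=0x80
epilogue: pop r1=0xf8, sp=0x81
prologue pushed ['r1', 'r4'] at ['0x80', '0x7f']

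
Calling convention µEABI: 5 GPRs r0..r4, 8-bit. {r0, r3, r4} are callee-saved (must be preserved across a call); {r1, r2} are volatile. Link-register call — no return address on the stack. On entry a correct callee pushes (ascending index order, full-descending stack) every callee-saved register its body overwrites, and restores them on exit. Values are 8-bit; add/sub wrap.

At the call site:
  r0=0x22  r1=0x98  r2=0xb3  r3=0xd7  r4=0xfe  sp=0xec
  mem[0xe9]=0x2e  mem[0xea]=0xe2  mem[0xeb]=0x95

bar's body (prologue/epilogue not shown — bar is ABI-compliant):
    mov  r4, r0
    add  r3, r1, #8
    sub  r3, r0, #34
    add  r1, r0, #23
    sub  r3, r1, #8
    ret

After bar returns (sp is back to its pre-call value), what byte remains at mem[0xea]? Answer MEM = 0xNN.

MEM = 0xfe

prologue: push r3 -> mem[0xeb]=0xd7, sp=0xeb
prologue: push r4 -> mem[0xea]=0xfe, sp=0xea
body[0] mov  r4, r0 -> r4=0x22
body[1] add  r3, r1, #8 -> r3=0xa0
body[2] sub  r3, r0, #34 -> r3=0x00
body[3] add  r1, r0, #23 -> r1=0x39
body[4] sub  r3, r1, #8 -> r3=0x31
epilogue: pop r4=0xfe, sp=0xeb
epilogue: pop r3=0xd7, sp=0xec
prologue pushed ['r3', 'r4'] at ['0xeb', '0xea']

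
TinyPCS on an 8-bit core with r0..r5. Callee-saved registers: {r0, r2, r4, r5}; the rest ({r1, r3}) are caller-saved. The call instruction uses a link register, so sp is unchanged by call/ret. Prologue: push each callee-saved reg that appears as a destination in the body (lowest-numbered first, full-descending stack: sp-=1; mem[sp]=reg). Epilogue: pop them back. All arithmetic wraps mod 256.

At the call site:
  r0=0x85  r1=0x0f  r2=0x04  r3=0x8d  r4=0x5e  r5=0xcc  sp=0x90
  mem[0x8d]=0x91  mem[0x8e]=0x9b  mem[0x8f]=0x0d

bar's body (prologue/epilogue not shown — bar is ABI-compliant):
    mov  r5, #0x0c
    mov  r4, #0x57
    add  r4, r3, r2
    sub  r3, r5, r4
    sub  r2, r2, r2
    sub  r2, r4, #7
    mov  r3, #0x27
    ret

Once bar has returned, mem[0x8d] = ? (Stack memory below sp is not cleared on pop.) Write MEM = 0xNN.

prologue: push r2 -> mem[0x8f]=0x04, sp=0x8f
prologue: push r4 -> mem[0x8e]=0x5e, sp=0x8e
prologue: push r5 -> mem[0x8d]=0xcc, sp=0x8d
body[0] mov  r5, #0x0c -> r5=0x0c
body[1] mov  r4, #0x57 -> r4=0x57
body[2] add  r4, r3, r2 -> r4=0x91
body[3] sub  r3, r5, r4 -> r3=0x7b
body[4] sub  r2, r2, r2 -> r2=0x00
body[5] sub  r2, r4, #7 -> r2=0x8a
body[6] mov  r3, #0x27 -> r3=0x27
epilogue: pop r5=0xcc, sp=0x8e
epilogue: pop r4=0x5e, sp=0x8f
epilogue: pop r2=0x04, sp=0x90
prologue pushed ['r2', 'r4', 'r5'] at ['0x8f', '0x8e', '0x8d']

MEM = 0xcc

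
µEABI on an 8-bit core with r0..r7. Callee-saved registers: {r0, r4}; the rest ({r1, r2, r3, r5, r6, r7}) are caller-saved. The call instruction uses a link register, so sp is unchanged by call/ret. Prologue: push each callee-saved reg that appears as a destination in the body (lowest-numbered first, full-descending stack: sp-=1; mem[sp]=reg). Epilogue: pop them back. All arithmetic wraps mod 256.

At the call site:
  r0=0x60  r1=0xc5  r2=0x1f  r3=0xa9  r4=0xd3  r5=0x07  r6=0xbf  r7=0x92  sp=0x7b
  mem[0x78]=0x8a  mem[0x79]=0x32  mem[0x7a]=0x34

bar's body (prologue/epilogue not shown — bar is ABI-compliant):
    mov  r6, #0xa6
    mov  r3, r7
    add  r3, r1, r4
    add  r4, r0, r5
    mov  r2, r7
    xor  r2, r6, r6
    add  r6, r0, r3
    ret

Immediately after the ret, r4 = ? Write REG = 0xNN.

REG = 0xd3

prologue: push r4 -> mem[0x7a]=0xd3, sp=0x7a
body[0] mov  r6, #0xa6 -> r6=0xa6
body[1] mov  r3, r7 -> r3=0x92
body[2] add  r3, r1, r4 -> r3=0x98
body[3] add  r4, r0, r5 -> r4=0x67
body[4] mov  r2, r7 -> r2=0x92
body[5] xor  r2, r6, r6 -> r2=0x00
body[6] add  r6, r0, r3 -> r6=0xf8
epilogue: pop r4=0xd3, sp=0x7b
r4 is callee-saved -> restored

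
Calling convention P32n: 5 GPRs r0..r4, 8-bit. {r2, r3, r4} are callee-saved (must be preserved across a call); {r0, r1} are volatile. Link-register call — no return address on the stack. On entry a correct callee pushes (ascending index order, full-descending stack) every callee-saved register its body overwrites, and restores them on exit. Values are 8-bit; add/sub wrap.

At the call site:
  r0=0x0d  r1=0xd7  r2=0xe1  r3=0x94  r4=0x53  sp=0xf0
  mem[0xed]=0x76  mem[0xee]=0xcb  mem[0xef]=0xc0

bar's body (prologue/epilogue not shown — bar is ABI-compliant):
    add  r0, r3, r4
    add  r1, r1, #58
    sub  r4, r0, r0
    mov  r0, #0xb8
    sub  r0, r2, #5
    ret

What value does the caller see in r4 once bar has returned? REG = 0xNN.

REG = 0x53

prologue: push r4 → mem[0xef]=0x53, sp=0xef
body[0] add  r0, r3, r4 → r0=0xe7
body[1] add  r1, r1, #58 → r1=0x11
body[2] sub  r4, r0, r0 → r4=0x00
body[3] mov  r0, #0xb8 → r0=0xb8
body[4] sub  r0, r2, #5 → r0=0xdc
epilogue: pop r4=0x53, sp=0xf0
r4 is callee-saved → restored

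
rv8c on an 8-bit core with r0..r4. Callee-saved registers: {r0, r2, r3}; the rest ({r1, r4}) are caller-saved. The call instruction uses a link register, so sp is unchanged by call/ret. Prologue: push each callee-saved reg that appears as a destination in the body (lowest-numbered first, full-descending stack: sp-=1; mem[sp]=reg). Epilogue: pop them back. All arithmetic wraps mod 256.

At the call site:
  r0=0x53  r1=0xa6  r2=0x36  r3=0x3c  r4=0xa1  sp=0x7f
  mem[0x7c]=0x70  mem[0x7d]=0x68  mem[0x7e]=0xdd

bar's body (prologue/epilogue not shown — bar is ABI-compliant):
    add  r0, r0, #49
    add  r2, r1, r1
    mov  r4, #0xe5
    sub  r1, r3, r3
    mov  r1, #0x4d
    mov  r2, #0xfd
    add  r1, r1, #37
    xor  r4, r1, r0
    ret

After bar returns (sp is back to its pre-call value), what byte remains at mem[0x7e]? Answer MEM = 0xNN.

prologue: push r0 -> mem[0x7e]=0x53, sp=0x7e
prologue: push r2 -> mem[0x7d]=0x36, sp=0x7d
body[0] add  r0, r0, #49 -> r0=0x84
body[1] add  r2, r1, r1 -> r2=0x4c
body[2] mov  r4, #0xe5 -> r4=0xe5
body[3] sub  r1, r3, r3 -> r1=0x00
body[4] mov  r1, #0x4d -> r1=0x4d
body[5] mov  r2, #0xfd -> r2=0xfd
body[6] add  r1, r1, #37 -> r1=0x72
body[7] xor  r4, r1, r0 -> r4=0xf6
epilogue: pop r2=0x36, sp=0x7e
epilogue: pop r0=0x53, sp=0x7f
prologue pushed ['r0', 'r2'] at ['0x7e', '0x7d']

MEM = 0x53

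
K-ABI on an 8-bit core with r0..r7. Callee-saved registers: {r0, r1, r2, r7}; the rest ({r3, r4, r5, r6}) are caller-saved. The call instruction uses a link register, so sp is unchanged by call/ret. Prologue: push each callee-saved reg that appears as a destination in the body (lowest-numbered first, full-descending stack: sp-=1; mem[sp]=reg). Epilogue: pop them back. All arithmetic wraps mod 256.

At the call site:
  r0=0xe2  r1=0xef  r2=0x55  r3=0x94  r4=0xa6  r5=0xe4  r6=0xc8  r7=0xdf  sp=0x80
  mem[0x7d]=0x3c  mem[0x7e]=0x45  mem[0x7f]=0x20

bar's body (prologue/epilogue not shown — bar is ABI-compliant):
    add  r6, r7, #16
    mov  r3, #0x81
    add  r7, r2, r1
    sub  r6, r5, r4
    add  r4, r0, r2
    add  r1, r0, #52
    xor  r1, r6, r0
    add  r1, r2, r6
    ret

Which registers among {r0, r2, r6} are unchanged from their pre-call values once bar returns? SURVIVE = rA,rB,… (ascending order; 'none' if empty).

SURVIVE = r0,r2

prologue: push r1 → mem[0x7f]=0xef, sp=0x7f
prologue: push r7 → mem[0x7e]=0xdf, sp=0x7e
body[0] add  r6, r7, #16 → r6=0xef
body[1] mov  r3, #0x81 → r3=0x81
body[2] add  r7, r2, r1 → r7=0x44
body[3] sub  r6, r5, r4 → r6=0x3e
body[4] add  r4, r0, r2 → r4=0x37
body[5] add  r1, r0, #52 → r1=0x16
body[6] xor  r1, r6, r0 → r1=0xdc
body[7] add  r1, r2, r6 → r1=0x93
epilogue: pop r7=0xdf, sp=0x7f
epilogue: pop r1=0xef, sp=0x80
r0: callee-saved, written=False
r2: callee-saved, written=False
r6: caller-saved, written=True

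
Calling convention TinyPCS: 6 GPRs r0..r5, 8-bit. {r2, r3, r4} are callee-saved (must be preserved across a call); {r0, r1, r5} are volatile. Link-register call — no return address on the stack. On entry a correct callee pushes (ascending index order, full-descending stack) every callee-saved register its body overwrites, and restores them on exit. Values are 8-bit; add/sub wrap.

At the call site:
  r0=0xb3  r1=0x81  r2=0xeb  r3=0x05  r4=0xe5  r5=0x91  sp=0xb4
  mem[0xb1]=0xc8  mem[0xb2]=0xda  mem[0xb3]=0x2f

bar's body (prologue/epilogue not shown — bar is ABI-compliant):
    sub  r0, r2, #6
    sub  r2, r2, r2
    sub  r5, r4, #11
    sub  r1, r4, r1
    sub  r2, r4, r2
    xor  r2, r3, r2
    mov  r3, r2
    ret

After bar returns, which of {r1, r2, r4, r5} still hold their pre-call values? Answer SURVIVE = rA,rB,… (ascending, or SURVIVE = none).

prologue: push r2 -> mem[0xb3]=0xeb, sp=0xb3
prologue: push r3 -> mem[0xb2]=0x05, sp=0xb2
body[0] sub  r0, r2, #6 -> r0=0xe5
body[1] sub  r2, r2, r2 -> r2=0x00
body[2] sub  r5, r4, #11 -> r5=0xda
body[3] sub  r1, r4, r1 -> r1=0x64
body[4] sub  r2, r4, r2 -> r2=0xe5
body[5] xor  r2, r3, r2 -> r2=0xe0
body[6] mov  r3, r2 -> r3=0xe0
epilogue: pop r3=0x05, sp=0xb3
epilogue: pop r2=0xeb, sp=0xb4
r1: caller-saved, written=True
r2: callee-saved, written=True
r4: callee-saved, written=False
r5: caller-saved, written=True

SURVIVE = r2,r4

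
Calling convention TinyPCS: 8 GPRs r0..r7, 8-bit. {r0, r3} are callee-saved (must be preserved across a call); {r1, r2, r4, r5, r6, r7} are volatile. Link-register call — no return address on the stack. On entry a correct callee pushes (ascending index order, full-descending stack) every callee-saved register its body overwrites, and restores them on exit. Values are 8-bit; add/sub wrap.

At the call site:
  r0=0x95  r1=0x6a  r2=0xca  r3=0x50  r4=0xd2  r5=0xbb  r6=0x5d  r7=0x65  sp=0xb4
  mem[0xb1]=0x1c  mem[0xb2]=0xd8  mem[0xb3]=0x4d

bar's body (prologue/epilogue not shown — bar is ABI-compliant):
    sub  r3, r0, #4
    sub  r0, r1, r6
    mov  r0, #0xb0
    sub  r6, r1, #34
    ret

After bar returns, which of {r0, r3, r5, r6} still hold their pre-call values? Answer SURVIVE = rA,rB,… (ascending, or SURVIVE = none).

prologue: push r0 → mem[0xb3]=0x95, sp=0xb3
prologue: push r3 → mem[0xb2]=0x50, sp=0xb2
body[0] sub  r3, r0, #4 → r3=0x91
body[1] sub  r0, r1, r6 → r0=0x0d
body[2] mov  r0, #0xb0 → r0=0xb0
body[3] sub  r6, r1, #34 → r6=0x48
epilogue: pop r3=0x50, sp=0xb3
epilogue: pop r0=0x95, sp=0xb4
r0: callee-saved, written=True
r3: callee-saved, written=True
r5: caller-saved, written=False
r6: caller-saved, written=True

SURVIVE = r0,r3,r5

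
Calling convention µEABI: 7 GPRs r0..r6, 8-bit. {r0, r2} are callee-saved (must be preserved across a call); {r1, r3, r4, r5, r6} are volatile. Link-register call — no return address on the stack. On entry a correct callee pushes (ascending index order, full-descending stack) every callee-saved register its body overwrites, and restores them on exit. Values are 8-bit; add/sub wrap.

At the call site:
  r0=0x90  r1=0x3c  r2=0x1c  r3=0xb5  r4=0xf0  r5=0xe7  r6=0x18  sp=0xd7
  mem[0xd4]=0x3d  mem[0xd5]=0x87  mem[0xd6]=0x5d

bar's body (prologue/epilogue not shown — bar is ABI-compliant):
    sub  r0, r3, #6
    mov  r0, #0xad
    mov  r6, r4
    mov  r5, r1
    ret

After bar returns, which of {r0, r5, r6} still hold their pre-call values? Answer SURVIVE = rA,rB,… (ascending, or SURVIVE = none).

prologue: push r0 -> mem[0xd6]=0x90, sp=0xd6
body[0] sub  r0, r3, #6 -> r0=0xaf
body[1] mov  r0, #0xad -> r0=0xad
body[2] mov  r6, r4 -> r6=0xf0
body[3] mov  r5, r1 -> r5=0x3c
epilogue: pop r0=0x90, sp=0xd7
r0: callee-saved, written=True
r5: caller-saved, written=True
r6: caller-saved, written=True

SURVIVE = r0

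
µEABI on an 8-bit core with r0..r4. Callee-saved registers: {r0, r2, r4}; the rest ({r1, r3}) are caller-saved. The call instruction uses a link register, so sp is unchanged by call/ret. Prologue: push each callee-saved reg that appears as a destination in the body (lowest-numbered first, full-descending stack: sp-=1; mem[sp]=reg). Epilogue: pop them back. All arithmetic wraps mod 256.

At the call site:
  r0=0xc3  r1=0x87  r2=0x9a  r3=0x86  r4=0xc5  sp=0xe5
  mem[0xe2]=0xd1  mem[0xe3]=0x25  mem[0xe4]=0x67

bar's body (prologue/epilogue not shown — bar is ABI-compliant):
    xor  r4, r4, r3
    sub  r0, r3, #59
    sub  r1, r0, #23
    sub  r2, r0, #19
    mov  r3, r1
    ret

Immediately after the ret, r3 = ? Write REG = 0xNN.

prologue: push r0 → mem[0xe4]=0xc3, sp=0xe4
prologue: push r2 → mem[0xe3]=0x9a, sp=0xe3
prologue: push r4 → mem[0xe2]=0xc5, sp=0xe2
body[0] xor  r4, r4, r3 → r4=0x43
body[1] sub  r0, r3, #59 → r0=0x4b
body[2] sub  r1, r0, #23 → r1=0x34
body[3] sub  r2, r0, #19 → r2=0x38
body[4] mov  r3, r1 → r3=0x34
epilogue: pop r4=0xc5, sp=0xe3
epilogue: pop r2=0x9a, sp=0xe4
epilogue: pop r0=0xc3, sp=0xe5
r3 is caller-saved → body value

REG = 0x34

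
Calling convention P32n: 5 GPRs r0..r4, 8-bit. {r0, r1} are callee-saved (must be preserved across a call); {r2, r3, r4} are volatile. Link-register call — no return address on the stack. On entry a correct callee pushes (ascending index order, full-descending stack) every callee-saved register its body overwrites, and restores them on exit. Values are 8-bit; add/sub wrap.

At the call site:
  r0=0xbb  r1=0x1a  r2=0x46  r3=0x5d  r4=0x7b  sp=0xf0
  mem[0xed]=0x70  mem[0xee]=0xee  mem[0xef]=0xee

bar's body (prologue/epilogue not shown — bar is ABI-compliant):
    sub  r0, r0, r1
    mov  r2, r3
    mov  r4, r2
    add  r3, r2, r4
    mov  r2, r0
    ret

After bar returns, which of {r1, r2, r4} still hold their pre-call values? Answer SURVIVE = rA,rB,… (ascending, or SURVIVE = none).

prologue: push r0 → mem[0xef]=0xbb, sp=0xef
body[0] sub  r0, r0, r1 → r0=0xa1
body[1] mov  r2, r3 → r2=0x5d
body[2] mov  r4, r2 → r4=0x5d
body[3] add  r3, r2, r4 → r3=0xba
body[4] mov  r2, r0 → r2=0xa1
epilogue: pop r0=0xbb, sp=0xf0
r1: callee-saved, written=False
r2: caller-saved, written=True
r4: caller-saved, written=True

SURVIVE = r1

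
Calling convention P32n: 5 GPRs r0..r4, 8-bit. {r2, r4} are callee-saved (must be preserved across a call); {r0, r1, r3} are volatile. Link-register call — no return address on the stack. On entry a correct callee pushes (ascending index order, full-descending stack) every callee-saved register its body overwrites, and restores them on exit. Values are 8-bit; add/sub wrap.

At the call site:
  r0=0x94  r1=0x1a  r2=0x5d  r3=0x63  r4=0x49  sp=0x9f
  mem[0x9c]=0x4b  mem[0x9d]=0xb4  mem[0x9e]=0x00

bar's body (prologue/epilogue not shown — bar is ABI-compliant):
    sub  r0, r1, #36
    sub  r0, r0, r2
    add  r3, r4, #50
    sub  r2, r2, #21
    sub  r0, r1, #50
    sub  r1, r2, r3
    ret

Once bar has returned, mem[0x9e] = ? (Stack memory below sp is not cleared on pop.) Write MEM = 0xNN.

MEM = 0x5d

prologue: push r2 → mem[0x9e]=0x5d, sp=0x9e
body[0] sub  r0, r1, #36 → r0=0xf6
body[1] sub  r0, r0, r2 → r0=0x99
body[2] add  r3, r4, #50 → r3=0x7b
body[3] sub  r2, r2, #21 → r2=0x48
body[4] sub  r0, r1, #50 → r0=0xe8
body[5] sub  r1, r2, r3 → r1=0xcd
epilogue: pop r2=0x5d, sp=0x9f
prologue pushed ['r2'] at ['0x9e']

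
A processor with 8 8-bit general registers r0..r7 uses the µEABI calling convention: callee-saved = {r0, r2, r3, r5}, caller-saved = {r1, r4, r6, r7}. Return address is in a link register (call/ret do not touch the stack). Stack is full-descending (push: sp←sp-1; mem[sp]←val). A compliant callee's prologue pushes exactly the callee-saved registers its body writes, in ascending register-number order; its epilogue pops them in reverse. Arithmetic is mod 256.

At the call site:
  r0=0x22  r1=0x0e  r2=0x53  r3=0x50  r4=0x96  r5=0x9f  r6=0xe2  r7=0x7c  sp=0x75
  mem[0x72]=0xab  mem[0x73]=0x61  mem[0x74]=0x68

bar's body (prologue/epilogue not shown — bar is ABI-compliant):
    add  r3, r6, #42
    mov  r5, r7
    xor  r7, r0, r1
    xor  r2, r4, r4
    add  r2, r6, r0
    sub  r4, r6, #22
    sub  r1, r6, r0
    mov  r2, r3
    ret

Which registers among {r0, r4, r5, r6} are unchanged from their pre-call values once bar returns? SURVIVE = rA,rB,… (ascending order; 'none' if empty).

prologue: push r2 → mem[0x74]=0x53, sp=0x74
prologue: push r3 → mem[0x73]=0x50, sp=0x73
prologue: push r5 → mem[0x72]=0x9f, sp=0x72
body[0] add  r3, r6, #42 → r3=0x0c
body[1] mov  r5, r7 → r5=0x7c
body[2] xor  r7, r0, r1 → r7=0x2c
body[3] xor  r2, r4, r4 → r2=0x00
body[4] add  r2, r6, r0 → r2=0x04
body[5] sub  r4, r6, #22 → r4=0xcc
body[6] sub  r1, r6, r0 → r1=0xc0
body[7] mov  r2, r3 → r2=0x0c
epilogue: pop r5=0x9f, sp=0x73
epilogue: pop r3=0x50, sp=0x74
epilogue: pop r2=0x53, sp=0x75
r0: callee-saved, written=False
r4: caller-saved, written=True
r5: callee-saved, written=True
r6: caller-saved, written=False

SURVIVE = r0,r5,r6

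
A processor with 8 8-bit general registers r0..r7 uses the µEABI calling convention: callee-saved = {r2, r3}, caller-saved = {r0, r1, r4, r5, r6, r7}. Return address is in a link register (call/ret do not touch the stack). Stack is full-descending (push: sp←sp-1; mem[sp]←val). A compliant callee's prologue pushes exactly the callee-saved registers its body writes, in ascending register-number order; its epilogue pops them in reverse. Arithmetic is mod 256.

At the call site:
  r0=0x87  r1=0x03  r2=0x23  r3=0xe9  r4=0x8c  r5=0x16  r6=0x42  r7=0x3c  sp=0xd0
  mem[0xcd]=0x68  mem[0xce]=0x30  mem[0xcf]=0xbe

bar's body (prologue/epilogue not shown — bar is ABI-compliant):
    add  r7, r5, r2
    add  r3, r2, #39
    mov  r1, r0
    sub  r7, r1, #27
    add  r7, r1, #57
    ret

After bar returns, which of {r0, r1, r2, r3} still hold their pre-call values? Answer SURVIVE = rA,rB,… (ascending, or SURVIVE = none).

SURVIVE = r0,r2,r3

prologue: push r3 -> mem[0xcf]=0xe9, sp=0xcf
body[0] add  r7, r5, r2 -> r7=0x39
body[1] add  r3, r2, #39 -> r3=0x4a
body[2] mov  r1, r0 -> r1=0x87
body[3] sub  r7, r1, #27 -> r7=0x6c
body[4] add  r7, r1, #57 -> r7=0xc0
epilogue: pop r3=0xe9, sp=0xd0
r0: caller-saved, written=False
r1: caller-saved, written=True
r2: callee-saved, written=False
r3: callee-saved, written=True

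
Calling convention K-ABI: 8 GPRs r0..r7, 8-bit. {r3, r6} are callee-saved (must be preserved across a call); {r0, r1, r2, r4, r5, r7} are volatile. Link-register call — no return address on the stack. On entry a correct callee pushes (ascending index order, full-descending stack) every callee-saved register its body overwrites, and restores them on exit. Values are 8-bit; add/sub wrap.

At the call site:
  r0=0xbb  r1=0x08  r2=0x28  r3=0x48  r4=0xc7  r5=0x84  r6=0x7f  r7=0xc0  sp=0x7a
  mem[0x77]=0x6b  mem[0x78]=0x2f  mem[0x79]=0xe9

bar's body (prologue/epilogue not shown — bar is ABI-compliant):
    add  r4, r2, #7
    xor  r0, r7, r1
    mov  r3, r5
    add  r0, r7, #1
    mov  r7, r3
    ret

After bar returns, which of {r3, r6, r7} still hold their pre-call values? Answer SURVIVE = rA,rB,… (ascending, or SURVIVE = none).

prologue: push r3 -> mem[0x79]=0x48, sp=0x79
body[0] add  r4, r2, #7 -> r4=0x2f
body[1] xor  r0, r7, r1 -> r0=0xc8
body[2] mov  r3, r5 -> r3=0x84
body[3] add  r0, r7, #1 -> r0=0xc1
body[4] mov  r7, r3 -> r7=0x84
epilogue: pop r3=0x48, sp=0x7a
r3: callee-saved, written=True
r6: callee-saved, written=False
r7: caller-saved, written=True

SURVIVE = r3,r6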